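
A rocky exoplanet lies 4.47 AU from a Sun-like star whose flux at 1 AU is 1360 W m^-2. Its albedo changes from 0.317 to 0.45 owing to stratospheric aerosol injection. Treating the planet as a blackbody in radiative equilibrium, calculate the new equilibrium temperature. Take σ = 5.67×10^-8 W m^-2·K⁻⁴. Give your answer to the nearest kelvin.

By the inverse-square law, S = 1360/4.47² = 68.07 W m^-2.
With the new albedo, S(1−α₂)/4 = 9.359 W m^-2, so T₂ = 113.3 K.

113 K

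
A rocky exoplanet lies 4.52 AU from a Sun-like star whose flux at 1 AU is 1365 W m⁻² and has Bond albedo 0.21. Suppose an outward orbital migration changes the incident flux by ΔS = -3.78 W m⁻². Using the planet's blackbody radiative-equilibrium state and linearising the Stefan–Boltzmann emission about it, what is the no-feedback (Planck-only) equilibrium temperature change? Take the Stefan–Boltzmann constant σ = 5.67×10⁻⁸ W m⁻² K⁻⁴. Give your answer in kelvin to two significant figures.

-1.7 K

Irradiance scales as 1/d², so S = 1365 W m⁻² × (1/4.52)² = 66.81 W m⁻².
Reference equilibrium: T_e = [S(1−α)/(4σ)]^(1/4) = 123.5 K.
TOA radiative forcing: ΔF = (1−α)ΔS/4 = 0.79·(-3.78)/4 = -0.7466 W m⁻².
Planck response: λ_P = 4σT_e³ = 4·5.67×10⁻⁸·(123.5)³ = 0.4273 W m⁻²/K.
So ΔT₀ = -0.7466/0.4273 = -1.75 K.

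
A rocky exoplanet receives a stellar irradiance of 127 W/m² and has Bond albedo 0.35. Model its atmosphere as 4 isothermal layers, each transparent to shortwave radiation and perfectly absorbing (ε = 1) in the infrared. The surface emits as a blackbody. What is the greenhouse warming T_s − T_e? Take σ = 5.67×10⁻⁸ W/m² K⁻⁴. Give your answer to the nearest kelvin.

68 kelvin

Top-of-atmosphere balance: σT_e⁴ = S(1−α)/4 = 20.64 W/m² → T_e = 138.1 K.
T_s = (N+1)^(1/4)·T_e = 206.5 K.
Warming: T_s − T_e = 68.42 K.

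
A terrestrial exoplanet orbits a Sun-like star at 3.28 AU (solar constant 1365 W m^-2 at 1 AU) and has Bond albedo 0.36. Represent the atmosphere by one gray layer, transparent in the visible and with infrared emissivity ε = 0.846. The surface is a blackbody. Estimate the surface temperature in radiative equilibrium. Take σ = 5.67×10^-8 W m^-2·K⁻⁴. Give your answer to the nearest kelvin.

158 K

By the inverse-square law, S = 1365/3.28² = 126.9 W m^-2.
The planet radiates to space at T_e = [S(1−α)/(4σ)]^(1/4) = 137.6 K.
Surface balance with a leaky layer gives σT_s⁴ = σT_e⁴·2/(2−ε), so T_s = T_e·[2/(2−0.846)]^(1/4) = 157.8 K.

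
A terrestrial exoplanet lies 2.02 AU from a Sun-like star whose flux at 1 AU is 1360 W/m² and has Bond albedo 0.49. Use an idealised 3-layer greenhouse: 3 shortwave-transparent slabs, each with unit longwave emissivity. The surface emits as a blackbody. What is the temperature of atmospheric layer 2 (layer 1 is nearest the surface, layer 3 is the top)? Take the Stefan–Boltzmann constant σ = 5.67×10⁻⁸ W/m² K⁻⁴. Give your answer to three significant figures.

197 K

By the inverse-square law, S = 1360/2.02² = 333.3 W/m².
The effective emission temperature is T_e = [S(1−α)/(4σ)]^¼ = 165.5 K.
Each opaque layer satisfies 2T_j⁴ = T_{j−1}⁴ + T_{j+1}⁴, giving T_k⁴ = (N+1−k)T_e⁴.
With k = 2: T_2 = (3+1−2)^¼·165.5 K = 196.8 K.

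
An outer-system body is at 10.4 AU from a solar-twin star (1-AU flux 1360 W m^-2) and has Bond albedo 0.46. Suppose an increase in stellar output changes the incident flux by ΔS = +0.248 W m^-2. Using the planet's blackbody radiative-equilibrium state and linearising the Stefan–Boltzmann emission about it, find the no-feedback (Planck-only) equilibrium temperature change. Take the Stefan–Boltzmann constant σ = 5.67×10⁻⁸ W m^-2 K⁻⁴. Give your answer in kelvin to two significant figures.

0.36 K

Flux at the orbit: S = 1360/(10.4)² = 12.57 W m^-2.
Unperturbed T_e = [12.57·(1−0.46)/(4σ)]^¼ = 73.97 K.
Only a fraction (1−α) is absorbed and it's spread over 4πR², so ΔF = (1−α)ΔS/4 = 0.03348 W m^-2.
Linearising σT⁴ gives d(σT⁴)/dT = 4σT_e³ = 0.09179 W m^-2 per K.
So ΔT₀ = 0.03348/0.09179 = 0.365 K.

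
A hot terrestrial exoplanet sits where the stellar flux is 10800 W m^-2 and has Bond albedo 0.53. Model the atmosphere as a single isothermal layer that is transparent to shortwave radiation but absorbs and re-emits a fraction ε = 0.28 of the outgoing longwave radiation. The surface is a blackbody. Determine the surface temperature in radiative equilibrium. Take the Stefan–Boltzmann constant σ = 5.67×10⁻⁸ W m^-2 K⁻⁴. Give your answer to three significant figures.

402 K

At the top of the atmosphere, σT_e⁴ = S(1−α)/4 = 1269 W m^-2, giving T_e = 386.8 K.
For a single slab of emissivity ε, T_s⁴ = 2T_e⁴/(2−ε); thus T_s = 386.8·(1.163)^(1/4) = 401.6 K.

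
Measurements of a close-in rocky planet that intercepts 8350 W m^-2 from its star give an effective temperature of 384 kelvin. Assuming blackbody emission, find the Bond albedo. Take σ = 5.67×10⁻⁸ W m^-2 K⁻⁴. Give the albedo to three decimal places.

From σT⁴ = S(1−α)/4 we invert for α: 1−α = 4σT⁴/S.
σT⁴ = 1233 W m^-2, so 4σT⁴ = 4931 W m^-2.
Hence α = 1 − 4931/8350 = 0.4094.

0.409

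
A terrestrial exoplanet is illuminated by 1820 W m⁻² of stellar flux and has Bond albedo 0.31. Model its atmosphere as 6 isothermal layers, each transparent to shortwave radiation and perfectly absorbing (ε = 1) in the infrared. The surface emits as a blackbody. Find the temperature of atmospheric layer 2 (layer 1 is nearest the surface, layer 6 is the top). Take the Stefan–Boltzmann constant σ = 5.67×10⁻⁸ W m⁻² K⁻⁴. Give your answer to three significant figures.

OLR = S(1−α)/4 = 313.9 W m⁻²; the top layer radiates at T_e = 272.8 K.
Each opaque layer satisfies 2T_j⁴ = T_{j−1}⁴ + T_{j+1}⁴, giving T_k⁴ = (N+1−k)T_e⁴.
With k = 2: T_2 = (6+1−2)^¼·272.8 K = 407.9 K.

408 K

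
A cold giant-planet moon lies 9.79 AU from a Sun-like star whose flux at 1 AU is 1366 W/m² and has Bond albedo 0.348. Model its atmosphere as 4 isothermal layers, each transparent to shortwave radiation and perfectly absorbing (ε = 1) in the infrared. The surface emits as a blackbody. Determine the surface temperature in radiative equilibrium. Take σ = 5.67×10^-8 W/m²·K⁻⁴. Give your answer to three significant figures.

120 K

Flux at the orbit: S = 1366/(9.79)² = 14.25 W/m².
OLR = S(1−α)/4 = 2.323 W/m²; the top layer radiates at T_e = 80.01 K.
With N = 4 opaque layers, T_s = (N+1)^(1/4)·T_e = 5^(1/4)·80.01 = 119.6 K.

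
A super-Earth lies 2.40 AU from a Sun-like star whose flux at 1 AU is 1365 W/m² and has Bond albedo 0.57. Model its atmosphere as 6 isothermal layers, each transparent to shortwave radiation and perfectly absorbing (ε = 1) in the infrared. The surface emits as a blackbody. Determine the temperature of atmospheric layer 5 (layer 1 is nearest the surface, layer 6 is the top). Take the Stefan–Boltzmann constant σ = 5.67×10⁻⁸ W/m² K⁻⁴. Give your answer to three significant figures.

173 K

Flux at the orbit: S = 1365/(2.40)² = 237.0 W/m².
The effective emission temperature is T_e = [S(1−α)/(4σ)]^¼ = 145.6 K.
In the N-layer model, layer k (counted from the surface) has T_k = (N+1−k)^(1/4)·T_e.
With k = 5: T_5 = (6+1−5)^¼·145.6 K = 173.1 K.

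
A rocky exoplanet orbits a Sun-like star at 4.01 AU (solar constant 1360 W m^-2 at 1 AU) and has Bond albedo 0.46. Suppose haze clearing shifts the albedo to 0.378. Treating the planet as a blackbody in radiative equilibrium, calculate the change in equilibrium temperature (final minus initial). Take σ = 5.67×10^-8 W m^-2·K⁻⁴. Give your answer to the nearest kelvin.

4 K

By the inverse-square law, S = 1360/4.01² = 84.58 W m^-2.
With α = 0.46, T₁ = 119.1 K.
Final:   T₂ = [S(1−0.378)/(4σ)]^(1/4) = 123.4 K.
Change: 123.4 − 119.1 = 4.285 K.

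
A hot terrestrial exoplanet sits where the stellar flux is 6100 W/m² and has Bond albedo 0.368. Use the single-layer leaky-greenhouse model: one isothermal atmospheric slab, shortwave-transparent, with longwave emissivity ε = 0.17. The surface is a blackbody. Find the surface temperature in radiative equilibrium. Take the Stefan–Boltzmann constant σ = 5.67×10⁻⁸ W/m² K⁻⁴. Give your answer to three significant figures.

Effective emission temperature (TOA balance): σT_e⁴ = S(1−α)/4 = 963.8 W/m² → T_e = 361.1 K.
For a single slab of emissivity ε, T_s⁴ = 2T_e⁴/(2−ε); thus T_s = 361.1·(1.093)^(1/4) = 369.2 K.

369 K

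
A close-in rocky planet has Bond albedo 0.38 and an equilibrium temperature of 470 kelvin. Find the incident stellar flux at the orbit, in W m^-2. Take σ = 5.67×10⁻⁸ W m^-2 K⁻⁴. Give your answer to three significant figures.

17900 W m^-2

Invert the energy balance for S: S = 4σT⁴/(1−α).
σT⁴ = 5.67×10⁻⁸·(470)⁴ = 2767 W m^-2.
S = 4·2767/0.62 = 17850 W m^-2.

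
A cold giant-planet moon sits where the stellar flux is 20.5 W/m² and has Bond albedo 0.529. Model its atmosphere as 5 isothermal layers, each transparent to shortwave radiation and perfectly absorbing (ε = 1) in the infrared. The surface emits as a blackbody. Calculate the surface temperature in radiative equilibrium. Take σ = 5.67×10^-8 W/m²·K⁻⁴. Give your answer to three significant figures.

126 K

OLR = S(1−α)/4 = 2.414 W/m²; the top layer radiates at T_e = 80.78 K.
With N = 5 opaque layers, T_s = (N+1)^(1/4)·T_e = 6^(1/4)·80.78 = 126.4 K.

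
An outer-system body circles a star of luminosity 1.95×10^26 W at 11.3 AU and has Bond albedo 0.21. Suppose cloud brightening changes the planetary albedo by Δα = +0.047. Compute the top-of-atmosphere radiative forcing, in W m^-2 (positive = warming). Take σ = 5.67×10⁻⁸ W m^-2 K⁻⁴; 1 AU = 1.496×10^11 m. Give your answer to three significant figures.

-0.0638 W m^-2

d = 11.3 × 1.496×10^11 m = 1.690×10^12 m.
Spreading L over a sphere of radius d: S = 1.95×10^26/(4π·1.69×10^12²) = 5.430 W m^-2.
ΔF = −(S/4)Δα = −(5.430/4)×(+0.047) = -0.06380 W m^-2.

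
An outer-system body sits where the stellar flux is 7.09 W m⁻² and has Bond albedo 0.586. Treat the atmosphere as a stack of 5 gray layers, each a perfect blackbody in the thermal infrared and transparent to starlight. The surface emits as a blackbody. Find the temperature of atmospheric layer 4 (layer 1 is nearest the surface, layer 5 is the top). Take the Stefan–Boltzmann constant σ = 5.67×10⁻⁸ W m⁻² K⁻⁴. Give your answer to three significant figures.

The effective emission temperature is T_e = [S(1−α)/(4σ)]^¼ = 59.98 K.
In the N-layer model, layer k (counted from the surface) has T_k = (N+1−k)^(1/4)·T_e.
With k = 4: T_4 = (5+1−4)^¼·59.98 K = 71.33 K.

71.3 kelvin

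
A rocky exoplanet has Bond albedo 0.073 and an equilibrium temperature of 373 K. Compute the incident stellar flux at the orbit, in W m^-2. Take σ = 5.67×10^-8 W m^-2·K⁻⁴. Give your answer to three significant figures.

4740 W m^-2

Invert the energy balance for S: S = 4σT⁴/(1−α).
σT⁴ = 5.67×10⁻⁸·(373)⁴ = 1098 W m^-2.
S = 4·1098/0.927 = 4736 W m^-2.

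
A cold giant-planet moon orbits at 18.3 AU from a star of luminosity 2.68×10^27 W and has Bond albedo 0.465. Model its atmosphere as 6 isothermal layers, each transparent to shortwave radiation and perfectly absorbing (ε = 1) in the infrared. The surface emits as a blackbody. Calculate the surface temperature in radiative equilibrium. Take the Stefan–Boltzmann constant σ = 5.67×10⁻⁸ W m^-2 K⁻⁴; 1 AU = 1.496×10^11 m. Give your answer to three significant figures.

Orbital distance: d = 18.3 AU = 2.738×10^12 m.
Flux at the orbit: S = L/(4πd²) = 2.68×10^27/(4π·(2.74×10^12)²) = 28.46 W m^-2.
OLR = S(1−α)/4 = 3.806 W m^-2; the top layer radiates at T_e = 90.51 K.
With N = 6 opaque layers, T_s = (N+1)^(1/4)·T_e = 7^(1/4)·90.51 = 147.2 K.

147 kelvin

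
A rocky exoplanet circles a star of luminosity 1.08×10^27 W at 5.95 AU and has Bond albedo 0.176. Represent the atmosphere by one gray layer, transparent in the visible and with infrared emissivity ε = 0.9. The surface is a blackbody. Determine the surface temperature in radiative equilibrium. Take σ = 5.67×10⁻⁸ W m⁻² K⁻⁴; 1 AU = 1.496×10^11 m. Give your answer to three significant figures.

Orbital distance: d = 5.95 AU = 8.901×10^11 m.
Flux at the orbit: S = L/(4πd²) = 1.08×10^27/(4π·(8.90×10^11)²) = 108.5 W m⁻².
The planet radiates to space at T_e = [S(1−α)/(4σ)]^(1/4) = 140.9 K.
For a single slab of emissivity ε, T_s⁴ = 2T_e⁴/(2−ε); thus T_s = 140.9·(1.818)^(1/4) = 163.6 K.

164 K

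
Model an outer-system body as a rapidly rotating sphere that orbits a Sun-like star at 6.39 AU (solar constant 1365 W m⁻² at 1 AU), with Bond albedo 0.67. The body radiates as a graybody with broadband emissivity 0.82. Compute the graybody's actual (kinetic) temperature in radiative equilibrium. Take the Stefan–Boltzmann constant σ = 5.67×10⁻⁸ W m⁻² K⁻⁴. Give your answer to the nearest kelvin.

Irradiance scales as 1/d², so S = 1365 W m⁻² × (1/6.39)² = 33.43 W m⁻².
The planet absorbs (1−α)S over its disc πR² and re-emits over 4πR², so the mean absorbed flux is (1−0.67)·33.43/4 = 2.758 W m⁻².
Radiative balance εσT⁴ = 2.758 gives T = [2.758/(0.82·σ)]^(1/4) = 87.76 K.

88 K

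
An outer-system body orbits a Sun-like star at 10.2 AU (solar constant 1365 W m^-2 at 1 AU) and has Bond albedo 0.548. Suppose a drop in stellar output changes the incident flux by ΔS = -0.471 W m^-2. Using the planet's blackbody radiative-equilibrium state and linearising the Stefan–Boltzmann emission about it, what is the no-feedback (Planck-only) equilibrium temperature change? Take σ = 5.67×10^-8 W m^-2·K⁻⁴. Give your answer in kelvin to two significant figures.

Flux at the orbit: S = 1365/(10.2)² = 13.12 W m^-2.
The baseline emission temperature is T_e = 71.51 K.
ΔF = Δ[S(1−α)]/4 = (1−0.548)·-0.471/4 = -0.05322 W m^-2.
The Planck feedback parameter is 4σT_e³ = 0.08293 W m^-2/K.
So ΔT₀ = -0.05322/0.08293 = -0.642 K.

-0.64 kelvin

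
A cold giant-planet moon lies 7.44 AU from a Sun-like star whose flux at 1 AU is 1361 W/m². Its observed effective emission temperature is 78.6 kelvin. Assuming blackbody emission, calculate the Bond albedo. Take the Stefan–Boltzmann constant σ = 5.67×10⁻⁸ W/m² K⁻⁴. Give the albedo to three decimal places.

Flux at the orbit: S = 1361/(7.44)² = 24.59 W/m².
Energy balance: S(1−α)/4 = σT⁴, so 1−α = 4σT⁴/S.
σT⁴ = 2.164 W/m², so 4σT⁴ = 8.656 W/m².
1−α = 8.656/24.59 = 0.3521, so α = 0.6479.

0.648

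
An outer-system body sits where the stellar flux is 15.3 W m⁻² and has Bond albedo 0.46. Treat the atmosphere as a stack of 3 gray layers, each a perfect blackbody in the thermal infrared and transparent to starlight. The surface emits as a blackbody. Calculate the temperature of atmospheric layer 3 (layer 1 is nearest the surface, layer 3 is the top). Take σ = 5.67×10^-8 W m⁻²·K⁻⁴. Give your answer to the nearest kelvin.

78 kelvin

OLR = S(1−α)/4 = 2.066 W m⁻²; the top layer radiates at T_e = 77.69 K.
Each opaque layer satisfies 2T_j⁴ = T_{j−1}⁴ + T_{j+1}⁴, giving T_k⁴ = (N+1−k)T_e⁴.
T_3 = (1)^(1/4)·77.69 = 77.69 K.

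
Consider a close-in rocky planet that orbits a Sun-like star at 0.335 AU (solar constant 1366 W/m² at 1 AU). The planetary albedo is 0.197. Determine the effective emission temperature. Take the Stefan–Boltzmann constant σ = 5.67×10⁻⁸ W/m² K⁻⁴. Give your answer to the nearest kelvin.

456 K

Flux at the orbit: S = 1366/(0.335)² = 12170 W/m².
The planet absorbs (1−α)S over its disc πR² and re-emits over 4πR², so the mean absorbed flux is (1−0.197)·12170/4 = 2444 W/m².
In equilibrium σT⁴ equals this, so T = 455.6 K.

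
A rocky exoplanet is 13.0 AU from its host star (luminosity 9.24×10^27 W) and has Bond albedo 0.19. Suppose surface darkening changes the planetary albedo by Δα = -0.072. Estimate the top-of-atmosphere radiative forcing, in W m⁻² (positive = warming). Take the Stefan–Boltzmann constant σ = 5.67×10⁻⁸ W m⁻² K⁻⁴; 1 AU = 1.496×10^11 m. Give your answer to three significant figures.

Orbital distance: d = 13.0 AU = 1.945×10^12 m.
Flux at the orbit: S = L/(4πd²) = 9.24×10^27/(4π·(1.94×10^12)²) = 194.4 W m⁻².
The change in absorbed flux is Δ[S(1−α)/4] = −SΔα/4 = 3.499 W m⁻².

3.50 W m⁻²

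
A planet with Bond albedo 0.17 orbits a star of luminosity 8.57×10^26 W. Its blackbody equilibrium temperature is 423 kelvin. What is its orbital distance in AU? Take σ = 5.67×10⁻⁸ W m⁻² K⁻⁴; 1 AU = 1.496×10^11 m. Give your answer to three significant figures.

0.590 AU

Energy balance gives S = 4σT⁴/(1−α) = 8748 W m⁻².
S = L/(4πd²) → d = √(L/4πS) = √(8.57×10^26/(4π·8748)) = 8.829×10^10 m = 0.5902 AU.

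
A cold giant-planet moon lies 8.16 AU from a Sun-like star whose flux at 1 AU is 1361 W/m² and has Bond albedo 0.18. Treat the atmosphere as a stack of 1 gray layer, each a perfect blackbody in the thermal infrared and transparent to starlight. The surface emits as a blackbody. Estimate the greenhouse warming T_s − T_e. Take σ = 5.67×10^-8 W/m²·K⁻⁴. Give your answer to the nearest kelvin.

18 K

By the inverse-square law, S = 1361/8.16² = 20.44 W/m².
The effective emission temperature is T_e = [S(1−α)/(4σ)]^¼ = 92.72 K.
T_s = (N+1)^(1/4)·T_e = 110.3 K.
So the greenhouse effect raises the surface by 110.3 − 92.72 = 17.54 K.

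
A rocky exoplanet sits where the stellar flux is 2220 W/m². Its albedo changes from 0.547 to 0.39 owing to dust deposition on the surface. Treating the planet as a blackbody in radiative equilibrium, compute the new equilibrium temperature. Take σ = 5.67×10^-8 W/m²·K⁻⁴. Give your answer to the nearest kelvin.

T₂ = [S(1−α₂)/(4σ)]^(1/4) = [2220·0.61/(4σ)]^(1/4) = 278.0 K.

278 kelvin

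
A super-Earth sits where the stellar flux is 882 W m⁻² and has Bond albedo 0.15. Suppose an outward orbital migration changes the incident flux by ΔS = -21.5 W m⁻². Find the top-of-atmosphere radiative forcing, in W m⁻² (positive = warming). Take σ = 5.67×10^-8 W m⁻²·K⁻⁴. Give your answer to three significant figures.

-4.57 W m⁻²

Only a fraction (1−α) is absorbed and it's spread over 4πR², so ΔF = (1−α)ΔS/4 = -4.569 W m⁻².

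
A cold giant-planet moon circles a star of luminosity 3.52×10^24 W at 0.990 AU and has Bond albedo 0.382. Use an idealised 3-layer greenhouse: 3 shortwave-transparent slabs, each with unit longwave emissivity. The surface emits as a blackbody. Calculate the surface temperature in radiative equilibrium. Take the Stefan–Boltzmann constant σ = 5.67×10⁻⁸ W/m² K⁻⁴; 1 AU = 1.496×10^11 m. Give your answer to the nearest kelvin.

Orbital distance: d = 0.990 AU = 1.481×10^11 m.
S = L/(4πd²) = 12.77 W/m².
OLR = S(1−α)/4 = 1.973 W/m²; the top layer radiates at T_e = 76.80 K.
For an N-layer opaque stack, T_s⁴ = (N+1)T_e⁴, hence T_s = (4)^(1/4)×76.80 K = 108.6 K.

109 kelvin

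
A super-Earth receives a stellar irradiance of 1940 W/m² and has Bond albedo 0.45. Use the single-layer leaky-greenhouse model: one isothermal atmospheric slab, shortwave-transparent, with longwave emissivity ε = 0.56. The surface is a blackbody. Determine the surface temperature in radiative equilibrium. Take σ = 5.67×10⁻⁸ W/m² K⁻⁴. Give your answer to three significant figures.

Effective emission temperature (TOA balance): σT_e⁴ = S(1−α)/4 = 266.8 W/m² → T_e = 261.9 K.
The surface balance (absorbed SW + ε·downward IR = σT_s⁴) with T_a⁴ = T_s⁴/2 reduces to T_s = T_e·[2/(2−ε)]^¼ = 284.3 K.

284 K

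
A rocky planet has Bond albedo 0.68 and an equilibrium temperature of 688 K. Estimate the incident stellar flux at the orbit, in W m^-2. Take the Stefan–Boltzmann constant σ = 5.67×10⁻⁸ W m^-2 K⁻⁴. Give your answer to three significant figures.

From S(1−α)/4 = σT⁴: S = 4σT⁴/(1−α).
σT⁴ = 5.67×10⁻⁸·(688)⁴ = 12700 W m^-2.
S = 4·12700/0.32 = 1.588×10^5 W m^-2.

1.59×10^5 W m^-2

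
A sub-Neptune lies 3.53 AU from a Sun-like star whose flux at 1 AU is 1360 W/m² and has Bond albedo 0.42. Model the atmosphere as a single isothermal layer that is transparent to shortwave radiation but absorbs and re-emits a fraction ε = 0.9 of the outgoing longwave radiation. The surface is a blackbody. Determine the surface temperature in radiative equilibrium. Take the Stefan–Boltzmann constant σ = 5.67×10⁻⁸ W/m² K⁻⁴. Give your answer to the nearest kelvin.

Flux at the orbit: S = 1360/(3.53)² = 109.1 W/m².
The planet radiates to space at T_e = [S(1−α)/(4σ)]^(1/4) = 129.3 K.
Surface balance with a leaky layer gives σT_s⁴ = σT_e⁴·2/(2−ε), so T_s = T_e·[2/(2−0.9)]^(1/4) = 150.1 K.

150 K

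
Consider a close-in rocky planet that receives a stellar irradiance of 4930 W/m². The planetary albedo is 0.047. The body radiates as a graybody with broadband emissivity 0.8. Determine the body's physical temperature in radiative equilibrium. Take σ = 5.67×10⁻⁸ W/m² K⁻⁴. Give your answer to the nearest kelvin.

401 kelvin

The planet absorbs (1−α)S over its disc πR² and re-emits over 4πR², so the mean absorbed flux is (1−0.047)·4930/4 = 1175 W/m².
Equating to εσT⁴ with ε = 0.8: T = (1175/0.8σ)^(1/4) = 401.1 K.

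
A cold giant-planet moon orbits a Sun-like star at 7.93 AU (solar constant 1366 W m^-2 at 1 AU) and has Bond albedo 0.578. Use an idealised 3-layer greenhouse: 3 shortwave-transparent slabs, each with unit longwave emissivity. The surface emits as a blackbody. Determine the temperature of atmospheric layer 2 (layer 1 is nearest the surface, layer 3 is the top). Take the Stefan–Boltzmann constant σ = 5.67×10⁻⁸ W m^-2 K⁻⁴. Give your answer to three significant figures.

94.8 K

Flux at the orbit: S = 1366/(7.93)² = 21.72 W m^-2.
Top-of-atmosphere balance: σT_e⁴ = S(1−α)/4 = 2.292 W m^-2 → T_e = 79.73 K.
In the N-layer model, layer k (counted from the surface) has T_k = (N+1−k)^(1/4)·T_e.
T_2 = (2)^(1/4)·79.73 = 94.82 K.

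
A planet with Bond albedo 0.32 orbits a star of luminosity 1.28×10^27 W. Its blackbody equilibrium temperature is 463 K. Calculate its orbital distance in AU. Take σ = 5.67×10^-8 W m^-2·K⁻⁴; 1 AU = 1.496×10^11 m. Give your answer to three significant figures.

0.545 AU

The flux needed for this T is 4σT⁴/(1−0.32) = 15330 W m^-2.
S = L/(4πd²) → d = √(L/4πS) = √(1.28×10^27/(4π·15330)) = 8.152×10^10 m = 0.5449 AU.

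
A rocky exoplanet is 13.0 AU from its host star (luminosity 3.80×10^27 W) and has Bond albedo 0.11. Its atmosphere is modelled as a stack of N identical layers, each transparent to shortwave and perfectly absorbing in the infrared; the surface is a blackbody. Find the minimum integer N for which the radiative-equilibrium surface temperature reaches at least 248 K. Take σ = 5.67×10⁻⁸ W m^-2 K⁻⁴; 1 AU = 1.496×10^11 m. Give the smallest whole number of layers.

12

Orbital distance: d = 13.0 AU = 1.945×10^12 m.
S = L/(4πd²) = 79.95 W m^-2.
The effective emission temperature is T_e = [S(1−α)/(4σ)]^¼ = 133.1 K.
T_s = (N+1)^(1/4)·T_e ≥ 248 K requires N+1 ≥ (T_s/T_e)⁴ = (248/133.1)⁴ = 12.057.
The minimum whole number is N = 12.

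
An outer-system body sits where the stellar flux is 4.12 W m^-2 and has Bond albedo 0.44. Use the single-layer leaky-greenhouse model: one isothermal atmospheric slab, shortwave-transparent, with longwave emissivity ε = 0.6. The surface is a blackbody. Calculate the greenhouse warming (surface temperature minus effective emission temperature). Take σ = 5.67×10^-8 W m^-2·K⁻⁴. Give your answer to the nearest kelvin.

Effective emission temperature (TOA balance): σT_e⁴ = S(1−α)/4 = 0.5768 W m^-2 → T_e = 56.48 K.
The surface balance (absorbed SW + ε·downward IR = σT_s⁴) with T_a⁴ = T_s⁴/2 reduces to T_s = T_e·[2/(2−ε)]^¼ = 61.74 K.
Greenhouse warming: T_s − T_e = 5.267 K.

5 K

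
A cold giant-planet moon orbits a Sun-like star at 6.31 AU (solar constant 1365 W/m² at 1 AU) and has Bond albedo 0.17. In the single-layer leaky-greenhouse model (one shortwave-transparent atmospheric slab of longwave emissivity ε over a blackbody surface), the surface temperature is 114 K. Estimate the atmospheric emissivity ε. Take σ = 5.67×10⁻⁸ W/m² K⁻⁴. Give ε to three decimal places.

By the inverse-square law, S = 1365/6.31² = 34.28 W/m².
Effective temperature: T_e = [S(1−α)/(4σ)]^(1/4) = 105.8 K.
Inverting T_s⁴ = 2T_e⁴/(2−ε): (T_e/T_s)⁴ = 0.7428, so ε = 2(1 − 0.7428) = 0.5143.

0.514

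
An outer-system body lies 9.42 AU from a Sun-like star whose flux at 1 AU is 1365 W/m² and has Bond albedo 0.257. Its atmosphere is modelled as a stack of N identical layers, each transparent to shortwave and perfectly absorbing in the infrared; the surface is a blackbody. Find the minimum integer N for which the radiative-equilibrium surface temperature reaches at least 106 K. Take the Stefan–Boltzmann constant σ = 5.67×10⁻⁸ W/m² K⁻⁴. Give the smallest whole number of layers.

By the inverse-square law, S = 1365/9.42² = 15.38 W/m².
The effective emission temperature is T_e = [S(1−α)/(4σ)]^¼ = 84.25 K.
Since T_s⁴ = (N+1)T_e⁴, we need N ≥ (T_s/T_e)⁴ − 1 = 1.505.
The minimum whole number is N = 2.

2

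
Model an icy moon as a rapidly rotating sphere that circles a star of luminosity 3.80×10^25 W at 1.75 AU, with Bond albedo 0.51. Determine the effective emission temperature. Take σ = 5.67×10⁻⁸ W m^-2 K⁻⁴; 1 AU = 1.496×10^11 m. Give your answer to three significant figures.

98.8 K

Orbital distance: d = 1.75 AU = 2.618×10^11 m.
S = L/(4πd²) = 44.12 W m^-2.
Averaging over the sphere, the absorbed flux is S(1−α)/4 = 5.405 W m^-2.
In equilibrium σT⁴ equals this, so T = 98.81 K.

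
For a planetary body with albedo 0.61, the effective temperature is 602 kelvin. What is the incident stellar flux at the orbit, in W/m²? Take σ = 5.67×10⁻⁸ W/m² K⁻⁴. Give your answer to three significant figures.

76400 W/m²

Invert the energy balance for S: S = 4σT⁴/(1−α).
The emitted flux is σT⁴ = 7447 W/m².
S = 4·7447/0.39 = 76380 W/m².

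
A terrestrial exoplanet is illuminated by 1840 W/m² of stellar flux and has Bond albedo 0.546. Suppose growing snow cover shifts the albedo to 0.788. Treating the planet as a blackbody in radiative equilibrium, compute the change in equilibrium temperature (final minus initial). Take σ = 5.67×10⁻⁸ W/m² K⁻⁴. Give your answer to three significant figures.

Before: T₁ = [1840·0.454/(4σ)]^(1/4) = 246.4 K.
Final:   T₂ = [S(1−0.788)/(4σ)]^(1/4) = 203.6 K.
Change: 203.6 − 246.4 = -42.71 K.

-42.7 kelvin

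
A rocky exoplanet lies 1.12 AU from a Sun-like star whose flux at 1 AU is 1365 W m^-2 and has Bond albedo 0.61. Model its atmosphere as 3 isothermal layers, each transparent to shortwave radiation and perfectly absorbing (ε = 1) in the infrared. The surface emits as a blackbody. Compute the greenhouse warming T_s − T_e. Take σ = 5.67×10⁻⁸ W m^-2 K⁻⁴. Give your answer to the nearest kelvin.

Irradiance scales as 1/d², so S = 1365 W m^-2 × (1/1.12)² = 1088 W m^-2.
Top-of-atmosphere balance: σT_e⁴ = S(1−α)/4 = 106.1 W m^-2 → T_e = 208.0 K.
Surface: T_s = (4)^¼·T_e = 294.1 K.
Warming: T_s − T_e = 86.15 K.

86 kelvin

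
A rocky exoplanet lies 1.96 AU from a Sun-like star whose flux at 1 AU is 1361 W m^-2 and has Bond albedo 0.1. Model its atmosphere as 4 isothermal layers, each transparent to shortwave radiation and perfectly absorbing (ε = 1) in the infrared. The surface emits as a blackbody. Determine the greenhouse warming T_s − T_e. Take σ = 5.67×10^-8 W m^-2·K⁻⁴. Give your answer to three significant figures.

Irradiance scales as 1/d², so S = 1361 W m^-2 × (1/1.96)² = 354.3 W m^-2.
OLR = S(1−α)/4 = 79.71 W m^-2; the top layer radiates at T_e = 193.6 K.
T_s = (N+1)^(1/4)·T_e = 289.6 K.
So the greenhouse effect raises the surface by 289.6 − 193.6 = 95.92 K.

95.9 kelvin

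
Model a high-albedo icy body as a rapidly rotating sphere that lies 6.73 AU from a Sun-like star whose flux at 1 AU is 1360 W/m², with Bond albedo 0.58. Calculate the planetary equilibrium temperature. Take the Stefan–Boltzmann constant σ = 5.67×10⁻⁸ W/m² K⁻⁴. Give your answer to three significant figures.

86.4 K

By the inverse-square law, S = 1360/6.73² = 30.03 W/m².
Averaging over the sphere, the absorbed flux is S(1−α)/4 = 3.153 W/m².
Set σT⁴ = 3.153 → T = (3.153/σ)^(1/4) = 86.35 K.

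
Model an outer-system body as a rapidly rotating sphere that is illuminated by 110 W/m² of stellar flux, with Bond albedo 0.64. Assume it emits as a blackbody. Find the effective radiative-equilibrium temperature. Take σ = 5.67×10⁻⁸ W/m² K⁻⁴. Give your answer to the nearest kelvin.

115 kelvin

Absorbed flux (global mean): S(1−α)/4 = 110.0·0.36/4 = 9.900 W/m².
Set σT⁴ = 9.900 → T = (9.900/σ)^(1/4) = 115.0 K.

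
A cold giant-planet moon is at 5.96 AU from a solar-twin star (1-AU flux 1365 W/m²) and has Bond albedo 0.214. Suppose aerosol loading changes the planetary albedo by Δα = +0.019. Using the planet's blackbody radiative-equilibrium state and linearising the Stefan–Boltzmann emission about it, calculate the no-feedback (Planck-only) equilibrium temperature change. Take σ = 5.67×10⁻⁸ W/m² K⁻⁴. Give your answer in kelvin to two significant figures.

-0.65 kelvin

By the inverse-square law, S = 1365/5.96² = 38.43 W/m².
The baseline emission temperature is T_e = 107.4 K.
ΔF = −(S/4)Δα = −(38.43/4)×(+0.019) = -0.1825 W/m².
The Planck feedback parameter is 4σT_e³ = 0.2812 W/m²/K.
ΔT₀ = ΔF/λ_P = -0.1825/0.2812 = -0.649 K.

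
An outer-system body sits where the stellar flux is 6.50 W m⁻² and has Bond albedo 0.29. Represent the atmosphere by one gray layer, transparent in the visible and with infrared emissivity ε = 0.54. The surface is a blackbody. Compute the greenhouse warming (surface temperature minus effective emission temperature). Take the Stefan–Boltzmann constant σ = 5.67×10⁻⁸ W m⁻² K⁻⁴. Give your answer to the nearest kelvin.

5 K

The planet radiates to space at T_e = [S(1−α)/(4σ)]^(1/4) = 67.16 K.
Surface balance with a leaky layer gives σT_s⁴ = σT_e⁴·2/(2−ε), so T_s = T_e·[2/(2−0.54)]^(1/4) = 72.66 K.
Greenhouse warming: T_s − T_e = 5.498 K.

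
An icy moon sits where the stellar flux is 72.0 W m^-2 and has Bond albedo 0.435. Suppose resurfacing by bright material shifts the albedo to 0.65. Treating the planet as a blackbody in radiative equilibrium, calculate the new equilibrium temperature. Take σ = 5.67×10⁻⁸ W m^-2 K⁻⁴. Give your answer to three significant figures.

103 K

New equilibrium: T₂ = [(1−0.65)·72.00/(4σ)]^(1/4) = 102.7 K.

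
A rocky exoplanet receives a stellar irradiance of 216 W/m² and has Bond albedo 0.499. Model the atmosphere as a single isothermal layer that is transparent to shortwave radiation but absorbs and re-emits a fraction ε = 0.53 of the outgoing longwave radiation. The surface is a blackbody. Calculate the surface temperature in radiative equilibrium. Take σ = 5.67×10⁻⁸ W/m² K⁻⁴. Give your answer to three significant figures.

160 K

At the top of the atmosphere, σT_e⁴ = S(1−α)/4 = 27.05 W/m², giving T_e = 147.8 K.
Surface balance with a leaky layer gives σT_s⁴ = σT_e⁴·2/(2−ε), so T_s = T_e·[2/(2−0.53)]^(1/4) = 159.6 K.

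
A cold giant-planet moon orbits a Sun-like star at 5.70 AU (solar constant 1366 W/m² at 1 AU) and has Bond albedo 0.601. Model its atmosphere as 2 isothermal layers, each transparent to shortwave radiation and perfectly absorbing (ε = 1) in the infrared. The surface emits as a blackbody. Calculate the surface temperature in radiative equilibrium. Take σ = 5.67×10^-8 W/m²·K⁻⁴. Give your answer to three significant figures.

By the inverse-square law, S = 1366/5.70² = 42.04 W/m².
The effective emission temperature is T_e = [S(1−α)/(4σ)]^¼ = 92.74 K.
Layer-by-layer balance gives σT_s⁴ = (N+1)σT_e⁴, so T_s = 3^¼·92.74 = 122.1 K.

122 kelvin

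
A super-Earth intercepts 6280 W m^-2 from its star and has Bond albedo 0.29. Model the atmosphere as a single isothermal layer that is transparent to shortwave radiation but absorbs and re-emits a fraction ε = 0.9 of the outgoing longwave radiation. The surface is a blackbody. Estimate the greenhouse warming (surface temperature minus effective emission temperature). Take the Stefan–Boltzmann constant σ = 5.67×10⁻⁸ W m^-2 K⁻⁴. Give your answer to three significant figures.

60.4 K

Effective emission temperature (TOA balance): σT_e⁴ = S(1−α)/4 = 1115 W m^-2 → T_e = 374.4 K.
Surface balance with a leaky layer gives σT_s⁴ = σT_e⁴·2/(2−ε), so T_s = T_e·[2/(2−0.9)]^(1/4) = 434.8 K.
The atmosphere warms the surface by 60.36 K.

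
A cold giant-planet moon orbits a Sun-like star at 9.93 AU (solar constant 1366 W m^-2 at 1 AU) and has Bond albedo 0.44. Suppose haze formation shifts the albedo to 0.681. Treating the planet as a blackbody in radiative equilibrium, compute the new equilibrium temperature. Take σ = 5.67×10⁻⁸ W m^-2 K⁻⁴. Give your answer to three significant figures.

66.4 kelvin

By the inverse-square law, S = 1366/9.93² = 13.85 W m^-2.
T₂ = [S(1−α₂)/(4σ)]^(1/4) = [13.85·0.319/(4σ)]^(1/4) = 66.44 K.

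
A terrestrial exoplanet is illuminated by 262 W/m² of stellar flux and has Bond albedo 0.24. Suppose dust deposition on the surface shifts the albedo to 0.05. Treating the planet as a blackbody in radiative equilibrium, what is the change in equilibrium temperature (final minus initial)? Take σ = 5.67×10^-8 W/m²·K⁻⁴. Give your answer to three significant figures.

9.88 K

Initial: T₁ = [S(1−0.24)/(4σ)]^(1/4) = 172.1 K.
Final:   T₂ = [S(1−0.05)/(4σ)]^(1/4) = 182.0 K.
Change: 182.0 − 172.1 = 9.876 K.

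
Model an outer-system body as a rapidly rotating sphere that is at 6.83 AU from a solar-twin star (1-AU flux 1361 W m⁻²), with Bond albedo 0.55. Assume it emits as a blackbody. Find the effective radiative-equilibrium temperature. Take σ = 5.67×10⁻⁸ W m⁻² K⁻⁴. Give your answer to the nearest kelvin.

87 kelvin

Flux at the orbit: S = 1361/(6.83)² = 29.18 W m⁻².
Averaging over the sphere, the absorbed flux is S(1−α)/4 = 3.282 W m⁻².
Balancing against σT⁴: T = (3.282/5.67×10⁻⁸)^(1/4) = 87.23 K.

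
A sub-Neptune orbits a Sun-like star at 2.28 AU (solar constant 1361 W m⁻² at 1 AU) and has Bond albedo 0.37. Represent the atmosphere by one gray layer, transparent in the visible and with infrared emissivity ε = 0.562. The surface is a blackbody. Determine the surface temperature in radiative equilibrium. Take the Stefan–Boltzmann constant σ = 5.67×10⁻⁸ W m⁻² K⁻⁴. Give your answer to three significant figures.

178 kelvin

By the inverse-square law, S = 1361/2.28² = 261.8 W m⁻².
At the top of the atmosphere, σT_e⁴ = S(1−α)/4 = 41.24 W m⁻², giving T_e = 164.2 K.
For a single slab of emissivity ε, T_s⁴ = 2T_e⁴/(2−ε); thus T_s = 164.2·(1.391)^(1/4) = 178.3 K.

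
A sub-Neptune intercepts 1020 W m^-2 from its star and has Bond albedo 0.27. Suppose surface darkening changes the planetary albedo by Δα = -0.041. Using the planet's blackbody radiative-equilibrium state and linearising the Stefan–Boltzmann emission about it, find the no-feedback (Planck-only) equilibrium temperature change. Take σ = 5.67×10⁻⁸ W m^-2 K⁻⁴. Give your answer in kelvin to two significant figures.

Reference equilibrium: T_e = [S(1−α)/(4σ)]^(1/4) = 239.4 K.
ΔF = −(S/4)Δα = −(1020/4)×(-0.041) = 10.46 W m^-2.
Planck response: λ_P = 4σT_e³ = 4·5.67×10⁻⁸·(239.4)³ = 3.111 W m^-2/K.
ΔT₀ = ΔF/λ_P = 10.46/3.111 = 3.36 K.

3.4 kelvin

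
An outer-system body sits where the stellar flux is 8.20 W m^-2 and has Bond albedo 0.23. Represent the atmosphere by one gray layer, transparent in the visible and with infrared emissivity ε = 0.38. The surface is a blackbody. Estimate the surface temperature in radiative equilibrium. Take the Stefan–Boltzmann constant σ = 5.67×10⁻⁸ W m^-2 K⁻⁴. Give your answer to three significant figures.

76.6 K

Effective emission temperature (TOA balance): σT_e⁴ = S(1−α)/4 = 1.578 W m^-2 → T_e = 72.64 K.
The surface balance (absorbed SW + ε·downward IR = σT_s⁴) with T_a⁴ = T_s⁴/2 reduces to T_s = T_e·[2/(2−ε)]^¼ = 76.57 K.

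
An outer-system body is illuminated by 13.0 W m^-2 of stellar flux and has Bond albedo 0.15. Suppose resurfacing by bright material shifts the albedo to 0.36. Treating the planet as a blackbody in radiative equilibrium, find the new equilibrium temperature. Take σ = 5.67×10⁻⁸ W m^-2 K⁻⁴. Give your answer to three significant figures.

With the new albedo, S(1−α₂)/4 = 2.080 W m^-2, so T₂ = 77.83 K.

77.8 K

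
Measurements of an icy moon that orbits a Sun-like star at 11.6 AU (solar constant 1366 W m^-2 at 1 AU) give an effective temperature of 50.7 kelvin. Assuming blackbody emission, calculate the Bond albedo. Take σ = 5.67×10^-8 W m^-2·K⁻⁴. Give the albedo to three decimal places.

Flux at the orbit: S = 1366/(11.6)² = 10.15 W m^-2.
Rearranging the radiative balance, α = 1 − 4σT⁴/S.
σT⁴ = 0.3746 W m^-2, so 4σT⁴ = 1.499 W m^-2.
Hence α = 1 − 1.499/10.15 = 0.8524.

0.852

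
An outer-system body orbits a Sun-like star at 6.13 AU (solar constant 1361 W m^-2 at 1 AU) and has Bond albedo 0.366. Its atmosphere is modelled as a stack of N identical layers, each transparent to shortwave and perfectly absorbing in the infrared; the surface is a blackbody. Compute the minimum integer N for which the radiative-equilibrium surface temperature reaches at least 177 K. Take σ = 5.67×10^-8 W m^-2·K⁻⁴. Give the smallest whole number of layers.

Irradiance scales as 1/d², so S = 1361 W m^-2 × (1/6.13)² = 36.22 W m^-2.
Top-of-atmosphere balance: σT_e⁴ = S(1−α)/4 = 5.741 W m^-2 → T_e = 100.3 K.
T_s = (N+1)^(1/4)·T_e ≥ 177 K requires N+1 ≥ (T_s/T_e)⁴ = (177/100.3)⁴ = 9.694.
The minimum whole number is N = 9.

9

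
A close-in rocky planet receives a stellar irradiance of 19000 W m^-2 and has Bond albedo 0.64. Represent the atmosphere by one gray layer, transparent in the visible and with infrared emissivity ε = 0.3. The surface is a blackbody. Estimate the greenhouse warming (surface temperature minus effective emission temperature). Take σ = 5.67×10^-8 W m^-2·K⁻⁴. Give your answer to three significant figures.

17.3 K

Effective emission temperature (TOA balance): σT_e⁴ = S(1−α)/4 = 1710 W m^-2 → T_e = 416.7 K.
The surface balance (absorbed SW + ε·downward IR = σT_s⁴) with T_a⁴ = T_s⁴/2 reduces to T_s = T_e·[2/(2−ε)]^¼ = 434.0 K.
T_s − T_e = 434.0 − 416.7 = 17.28 K.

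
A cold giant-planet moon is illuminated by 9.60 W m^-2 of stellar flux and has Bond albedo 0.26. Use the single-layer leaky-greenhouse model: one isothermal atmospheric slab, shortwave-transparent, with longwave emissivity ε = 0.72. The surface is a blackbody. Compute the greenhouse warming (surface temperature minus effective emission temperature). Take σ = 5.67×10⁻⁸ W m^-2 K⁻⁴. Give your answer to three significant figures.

Effective emission temperature (TOA balance): σT_e⁴ = S(1−α)/4 = 1.776 W m^-2 → T_e = 74.81 K.
For a single slab of emissivity ε, T_s⁴ = 2T_e⁴/(2−ε); thus T_s = 74.81·(1.562)^(1/4) = 83.64 K.
The atmosphere warms the surface by 8.830 K.

8.83 K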